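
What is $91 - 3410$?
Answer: $-3319$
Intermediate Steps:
$91 - 3410 = -3319$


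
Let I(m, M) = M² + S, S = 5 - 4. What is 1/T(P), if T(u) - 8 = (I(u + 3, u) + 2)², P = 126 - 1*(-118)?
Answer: 1/3544892529 ≈ 2.8210e-10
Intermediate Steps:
S = 1
P = 244 (P = 126 + 118 = 244)
I(m, M) = 1 + M² (I(m, M) = M² + 1 = 1 + M²)
T(u) = 8 + (3 + u²)² (T(u) = 8 + ((1 + u²) + 2)² = 8 + (3 + u²)²)
1/T(P) = 1/(8 + (3 + 244²)²) = 1/(8 + (3 + 59536)²) = 1/(8 + 59539²) = 1/(8 + 3544892521) = 1/3544892529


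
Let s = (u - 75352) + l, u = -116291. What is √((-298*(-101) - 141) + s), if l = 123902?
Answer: 2*I*√9446 ≈ 194.38*I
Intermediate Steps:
s = -67741 (s = (-116291 - 75352) + 123902 = -191643 + 123902 = -67741)
√((-298*(-101) - 141) + s) = √((-298*(-101) - 141) - 67741) = √((30098 - 141) - 67741) = √(29957 - 67741) = √(-37784) = 2*I*√9446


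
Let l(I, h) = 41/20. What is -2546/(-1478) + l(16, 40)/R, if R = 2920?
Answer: 74373499/43157600 ≈ 1.7233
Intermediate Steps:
l(I, h) = 41/20 (l(I, h) = 41*(1/20) = 41/20)
-2546/(-1478) + l(16, 40)/R = -2546/(-1478) + (41/20)/2920 = -2546*(-1/1478) + (41/20)*(1/2920) = 1273/739 + 41/58400 = 74373499/43157600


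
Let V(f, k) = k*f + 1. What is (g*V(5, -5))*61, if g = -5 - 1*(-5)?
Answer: 0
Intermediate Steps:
g = 0 (g = -5 + 5 = 0)
V(f, k) = 1 + f*k (V(f, k) = f*k + 1 = 1 + f*k)
(g*V(5, -5))*61 = (0*(1 + 5*(-5)))*61 = (0*(1 - 25))*61 = (0*(-24))*61 = 0*61 = 0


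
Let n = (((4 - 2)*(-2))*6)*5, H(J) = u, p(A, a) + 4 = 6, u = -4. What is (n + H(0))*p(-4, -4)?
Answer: -248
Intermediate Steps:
p(A, a) = 2 (p(A, a) = -4 + 6 = 2)
H(J) = -4
n = -120 (n = ((2*(-2))*6)*5 = -4*6*5 = -24*5 = -120)
(n + H(0))*p(-4, -4) = (-120 - 4)*2 = -124*2 = -248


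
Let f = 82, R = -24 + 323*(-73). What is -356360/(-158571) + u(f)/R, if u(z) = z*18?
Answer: 8177114284/3742751313 ≈ 2.1848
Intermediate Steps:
R = -23603 (R = -24 - 23579 = -23603)
u(z) = 18*z
-356360/(-158571) + u(f)/R = -356360/(-158571) + (18*82)/(-23603) = -356360*(-1/158571) + 1476*(-1/23603) = 356360/158571 - 1476/23603 = 8177114284/3742751313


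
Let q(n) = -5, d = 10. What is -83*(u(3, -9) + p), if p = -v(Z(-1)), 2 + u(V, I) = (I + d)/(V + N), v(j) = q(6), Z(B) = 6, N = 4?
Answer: -1826/7 ≈ -260.86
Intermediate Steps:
v(j) = -5
u(V, I) = -2 + (10 + I)/(4 + V) (u(V, I) = -2 + (I + 10)/(V + 4) = -2 + (10 + I)/(4 + V))
p = 5 (p = -1*(-5) = 5)
-83*(u(3, -9) + p) = -83*((2 - 9 - 2*3)/(4 + 3) + 5) = -83*((2 - 9 - 6)/7 + 5) = -83*((⅐)*(-13) + 5) = -83*(-13/7 + 5) = -83*22/7 = -1826/7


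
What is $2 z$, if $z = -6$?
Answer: $-12$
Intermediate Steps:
$2 z = 2 \left(-6\right) = -12$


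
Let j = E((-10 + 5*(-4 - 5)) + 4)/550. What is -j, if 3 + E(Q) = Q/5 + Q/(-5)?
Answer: 3/550 ≈ 0.0054545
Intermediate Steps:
E(Q) = -3 (E(Q) = -3 + (Q/5 + Q/(-5)) = -3 + (Q*(⅕) + Q*(-⅕)) = -3 + (Q/5 - Q/5) = -3 + 0 = -3)
j = -3/550 ≈ -0.0054545
-j = -1*(-3/550) = 3/550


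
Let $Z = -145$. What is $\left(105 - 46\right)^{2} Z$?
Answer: $-504745$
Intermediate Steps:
$\left(105 - 46\right)^{2} Z = \left(105 - 46\right)^{2} \left(-145\right) = 59^{2} \left(-145\right) = 3481 \left(-145\right) = -504745$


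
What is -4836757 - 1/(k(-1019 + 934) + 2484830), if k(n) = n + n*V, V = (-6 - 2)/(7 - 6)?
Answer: -12021396766726/2485425 ≈ -4.8368e+6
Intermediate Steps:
V = -8 (V = -8/1 = -8*1 = -8)
k(n) = -7*n (k(n) = n + n*(-8) = n - 8*n = -7*n)
-4836757 - 1/(k(-1019 + 934) + 2484830) = -4836757 - 1/(-7*(-1019 + 934) + 2484830) = -4836757 - 1/(-7*(-85) + 2484830) = -4836757 - 1/(595 + 2484830) = -4836757 - 1/2485425 = -12021396766726/2485425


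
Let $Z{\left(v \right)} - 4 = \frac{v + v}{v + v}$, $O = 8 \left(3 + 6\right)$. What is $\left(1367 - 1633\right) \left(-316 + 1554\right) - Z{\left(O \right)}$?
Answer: $-329313$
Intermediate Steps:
$O = 72$ ($O = 8 \cdot 9 = 72$)
$Z{\left(v \right)} = 5$ ($Z{\left(v \right)} = 4 + \frac{v + v}{v + v} = 4 + \frac{2 v}{2 v} = 4 + 2 v \frac{1}{2 v} = 4 + 1 = 5$)
$\left(1367 - 1633\right) \left(-316 + 1554\right) - Z{\left(O \right)} = \left(1367 - 1633\right) \left(-316 + 1554\right) - 5 = \left(-266\right) 1238 - 5 = -329308 - 5 = -329313$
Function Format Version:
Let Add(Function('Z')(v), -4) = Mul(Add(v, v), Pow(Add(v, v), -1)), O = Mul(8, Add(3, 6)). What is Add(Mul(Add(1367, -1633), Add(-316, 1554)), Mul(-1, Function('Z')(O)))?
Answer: -329313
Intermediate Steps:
O = 72 (O = Mul(8, 9) = 72)
Function('Z')(v) = 5 (Function('Z')(v) = Add(4, Mul(Add(v, v), Pow(Add(v, v), -1))) = Add(4, Mul(Mul(2, v), Pow(Mul(2, v), -1))) = Add(4, Mul(Mul(2, v), Mul(Rational(1, 2), Pow(v, -1)))) = Add(4, 1) = 5)
Add(Mul(Add(1367, -1633), Add(-316, 1554)), Mul(-1, Function('Z')(O))) = Add(Mul(Add(1367, -1633), Add(-316, 1554)), Mul(-1, 5)) = Add(Mul(-266, 1238), -5) = Add(-329308, -5) = -329313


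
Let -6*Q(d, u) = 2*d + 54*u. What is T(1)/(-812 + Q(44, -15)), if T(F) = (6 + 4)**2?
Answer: -12/83 ≈ -0.14458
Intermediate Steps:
Q(d, u) = -9*u - d/3 (Q(d, u) = -(2*d + 54*u)/6 = -9*u - d/3)
T(F) = 100 (T(F) = 10**2 = 100)
T(1)/(-812 + Q(44, -15)) = 100/(-812 + (-9*(-15) - 1/3*44)) = 100/(-812 + (135 - 44/3)) = 100/(-812 + 361/3) = 100/(-2075/3) = -3/2075*100 = -12/83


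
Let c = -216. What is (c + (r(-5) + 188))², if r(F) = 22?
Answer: 36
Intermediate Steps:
(c + (r(-5) + 188))² = (-216 + (22 + 188))² = (-216 + 210)² = (-6)² = 36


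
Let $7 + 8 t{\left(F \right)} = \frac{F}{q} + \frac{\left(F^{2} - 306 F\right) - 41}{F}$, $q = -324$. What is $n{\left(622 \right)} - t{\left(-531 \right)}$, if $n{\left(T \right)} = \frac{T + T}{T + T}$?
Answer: $\frac{200667}{1888} \approx 106.29$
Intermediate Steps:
$t{\left(F \right)} = - \frac{7}{8} - \frac{F}{2592} + \frac{-41 + F^{2} - 306 F}{8 F}$ ($t{\left(F \right)} = - \frac{7}{8} + \frac{\frac{F}{-324} + \frac{\left(F^{2} - 306 F\right) - 41}{F}}{8} = - \frac{7}{8} + \frac{F \left(- \frac{1}{324}\right) + \frac{-41 + F^{2} - 306 F}{F}}{8} = - \frac{7}{8} + \frac{- \frac{F}{324} + \frac{-41 + F^{2} - 306 F}{F}}{8} = - \frac{7}{8} - \left(\frac{F}{2592} - \frac{-41 + F^{2} - 306 F}{8 F}\right) = - \frac{7}{8} - \frac{F}{2592} + \frac{-41 + F^{2} - 306 F}{8 F}$)
$n{\left(T \right)} = 1$ ($n{\left(T \right)} = \frac{2 T}{2 T} = 2 T \frac{1}{2 T} = 1$)
$n{\left(622 \right)} - t{\left(-531 \right)} = 1 - \frac{-13284 - 531 \left(-101412 + 323 \left(-531\right)\right)}{2592 \left(-531\right)} = 1 - \frac{1}{2592} \left(- \frac{1}{531}\right) \left(-13284 - 531 \left(-101412 - 171513\right)\right) = 1 - \frac{1}{2592} \left(- \frac{1}{531}\right) \left(-13284 - -144923175\right) = 1 - \frac{1}{2592} \left(- \frac{1}{531}\right) \left(-13284 + 144923175\right) = 1 - \frac{1}{2592} \left(- \frac{1}{531}\right) 144909891 = 1 - - \frac{198779}{1888} = 1 + \frac{198779}{1888} = \frac{200667}{1888}$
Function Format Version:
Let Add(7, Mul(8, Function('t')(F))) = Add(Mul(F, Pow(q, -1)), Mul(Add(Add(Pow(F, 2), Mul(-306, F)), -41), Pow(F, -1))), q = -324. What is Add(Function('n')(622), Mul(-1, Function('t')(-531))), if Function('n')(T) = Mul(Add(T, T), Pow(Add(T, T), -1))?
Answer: Rational(200667, 1888) ≈ 106.29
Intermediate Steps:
Function('t')(F) = Add(Rational(-7, 8), Mul(Rational(-1, 2592), F), Mul(Rational(1, 8), Pow(F, -1), Add(-41, Pow(F, 2), Mul(-306, F)))) (Function('t')(F) = Add(Rational(-7, 8), Mul(Rational(1, 8), Add(Mul(F, Pow(-324, -1)), Mul(Add(Add(Pow(F, 2), Mul(-306, F)), -41), Pow(F, -1))))) = Add(Rational(-7, 8), Mul(Rational(1, 8), Add(Mul(F, Rational(-1, 324)), Mul(Add(-41, Pow(F, 2), Mul(-306, F)), Pow(F, -1))))) = Add(Rational(-7, 8), Mul(Rational(1, 8), Add(Mul(Rational(-1, 324), F), Mul(Pow(F, -1), Add(-41, Pow(F, 2), Mul(-306, F)))))) = Add(Rational(-7, 8), Add(Mul(Rational(-1, 2592), F), Mul(Rational(1, 8), Pow(F, -1), Add(-41, Pow(F, 2), Mul(-306, F))))) = Add(Rational(-7, 8), Mul(Rational(-1, 2592), F), Mul(Rational(1, 8), Pow(F, -1), Add(-41, Pow(F, 2), Mul(-306, F)))))
Function('n')(T) = 1 (Function('n')(T) = Mul(Mul(2, T), Pow(Mul(2, T), -1)) = Mul(Mul(2, T), Mul(Rational(1, 2), Pow(T, -1))) = 1)
Add(Function('n')(622), Mul(-1, Function('t')(-531))) = Add(1, Mul(-1, Mul(Rational(1, 2592), Pow(-531, -1), Add(-13284, Mul(-531, Add(-101412, Mul(323, -531))))))) = Add(1, Mul(-1, Mul(Rational(1, 2592), Rational(-1, 531), Add(-13284, Mul(-531, Add(-101412, -171513)))))) = Add(1, Mul(-1, Mul(Rational(1, 2592), Rational(-1, 531), Add(-13284, Mul(-531, -272925))))) = Add(1, Mul(-1, Mul(Rational(1, 2592), Rational(-1, 531), Add(-13284, 144923175)))) = Add(1, Mul(-1, Mul(Rational(1, 2592), Rational(-1, 531), 144909891))) = Add(1, Mul(-1, Rational(-198779, 1888))) = Add(1, Rational(198779, 1888)) = Rational(200667, 1888)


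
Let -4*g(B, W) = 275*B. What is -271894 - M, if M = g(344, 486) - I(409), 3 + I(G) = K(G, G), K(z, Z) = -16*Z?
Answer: -254791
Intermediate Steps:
g(B, W) = -275*B/4
I(G) = -3 - 16*G
M = -17103 (M = -275/4*344 - (-3 - 16*409) = -23650 - (-3 - 6544) = -23650 - 1*(-6547) = -23650 + 6547 = -17103)
-271894 - M = -271894 - 1*(-17103) = -271894 + 17103 = -254791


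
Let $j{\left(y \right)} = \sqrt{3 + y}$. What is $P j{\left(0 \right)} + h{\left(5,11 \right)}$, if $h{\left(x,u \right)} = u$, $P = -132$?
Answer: $11 - 132 \sqrt{3} \approx -217.63$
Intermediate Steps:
$P j{\left(0 \right)} + h{\left(5,11 \right)} = - 132 \sqrt{3 + 0} + 11 = - 132 \sqrt{3} + 11 = 11 - 132 \sqrt{3}$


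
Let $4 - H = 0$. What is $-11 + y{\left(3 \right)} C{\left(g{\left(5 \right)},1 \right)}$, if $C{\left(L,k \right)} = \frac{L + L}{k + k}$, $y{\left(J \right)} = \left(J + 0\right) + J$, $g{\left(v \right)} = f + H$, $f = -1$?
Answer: $7$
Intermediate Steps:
$H = 4$ ($H = 4 - 0 = 4 + 0 = 4$)
$g{\left(v \right)} = 3$ ($g{\left(v \right)} = -1 + 4 = 3$)
$y{\left(J \right)} = 2 J$ ($y{\left(J \right)} = J + J = 2 J$)
$C{\left(L,k \right)} = \frac{L}{k}$ ($C{\left(L,k \right)} = \frac{2 L}{2 k} = 2 L \frac{1}{2 k} = \frac{L}{k}$)
$-11 + y{\left(3 \right)} C{\left(g{\left(5 \right)},1 \right)} = -11 + 2 \cdot 3 \cdot \frac{3}{1} = -11 + 6 \cdot 3 \cdot 1 = -11 + 6 \cdot 3 = -11 + 18 = 7$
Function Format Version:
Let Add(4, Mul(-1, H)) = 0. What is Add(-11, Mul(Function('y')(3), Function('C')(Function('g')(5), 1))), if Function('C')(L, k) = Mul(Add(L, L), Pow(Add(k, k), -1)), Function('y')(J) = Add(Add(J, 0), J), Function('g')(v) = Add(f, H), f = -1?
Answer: 7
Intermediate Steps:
H = 4 (H = Add(4, Mul(-1, 0)) = Add(4, 0) = 4)
Function('g')(v) = 3 (Function('g')(v) = Add(-1, 4) = 3)
Function('y')(J) = Mul(2, J) (Function('y')(J) = Add(J, J) = Mul(2, J))
Function('C')(L, k) = Mul(L, Pow(k, -1)) (Function('C')(L, k) = Mul(Mul(2, L), Pow(Mul(2, k), -1)) = Mul(Mul(2, L), Mul(Rational(1, 2), Pow(k, -1))) = Mul(L, Pow(k, -1)))
Add(-11, Mul(Function('y')(3), Function('C')(Function('g')(5), 1))) = Add(-11, Mul(Mul(2, 3), Mul(3, Pow(1, -1)))) = Add(-11, Mul(6, Mul(3, 1))) = Add(-11, Mul(6, 3)) = Add(-11, 18) = 7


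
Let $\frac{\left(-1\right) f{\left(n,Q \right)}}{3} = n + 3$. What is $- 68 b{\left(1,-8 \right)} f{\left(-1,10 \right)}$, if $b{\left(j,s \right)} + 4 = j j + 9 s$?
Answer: $-30600$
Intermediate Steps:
$f{\left(n,Q \right)} = -9 - 3 n$ ($f{\left(n,Q \right)} = - 3 \left(n + 3\right) = - 3 \left(3 + n\right) = -9 - 3 n$)
$b{\left(j,s \right)} = -4 + j^{2} + 9 s$ ($b{\left(j,s \right)} = -4 + \left(j j + 9 s\right) = -4 + \left(j^{2} + 9 s\right) = -4 + j^{2} + 9 s$)
$- 68 b{\left(1,-8 \right)} f{\left(-1,10 \right)} = - 68 \left(-4 + 1^{2} + 9 \left(-8\right)\right) \left(-9 - -3\right) = - 68 \left(-4 + 1 - 72\right) \left(-9 + 3\right) = \left(-68\right) \left(-75\right) \left(-6\right) = 5100 \left(-6\right) = -30600$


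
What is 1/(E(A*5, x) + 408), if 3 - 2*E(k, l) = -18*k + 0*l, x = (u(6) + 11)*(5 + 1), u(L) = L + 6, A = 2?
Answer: 2/999 ≈ 0.0020020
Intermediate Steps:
u(L) = 6 + L
x = 138 (x = ((6 + 6) + 11)*(5 + 1) = (12 + 11)*6 = 23*6 = 138)
E(k, l) = 3/2 + 9*k (E(k, l) = 3/2 - (-18*k + 0*l)/2 = 3/2 - (-18*k + 0)/2 = 3/2 - (-9)*k = 3/2 + 9*k)
1/(E(A*5, x) + 408) = 1/((3/2 + 9*(2*5)) + 408) = 1/((3/2 + 9*10) + 408) = 1/((3/2 + 90) + 408) = 1/(183/2 + 408) = 1/(999/2) = 2/999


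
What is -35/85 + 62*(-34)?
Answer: -35843/17 ≈ -2108.4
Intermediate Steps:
-35/85 + 62*(-34) = -35*1/85 - 2108 = -7/17 - 2108 = -35843/17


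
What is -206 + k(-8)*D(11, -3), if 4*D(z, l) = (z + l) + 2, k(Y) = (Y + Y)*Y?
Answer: 114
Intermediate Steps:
k(Y) = 2*Y² (k(Y) = (2*Y)*Y = 2*Y²)
D(z, l) = ½ + l/4 + z/4 (D(z, l) = ((z + l) + 2)/4 = ((l + z) + 2)/4 = (2 + l + z)/4 = ½ + l/4 + z/4)
-206 + k(-8)*D(11, -3) = -206 + (2*(-8)²)*(½ + (¼)*(-3) + (¼)*11) = -206 + (2*64)*(½ - ¾ + 11/4) = -206 + 128*(5/2) = -206 + 320 = 114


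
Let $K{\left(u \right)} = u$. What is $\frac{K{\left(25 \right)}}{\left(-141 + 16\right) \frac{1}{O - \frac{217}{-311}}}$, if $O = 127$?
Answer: $- \frac{39714}{1555} \approx -25.54$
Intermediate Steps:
$\frac{K{\left(25 \right)}}{\left(-141 + 16\right) \frac{1}{O - \frac{217}{-311}}} = \frac{25}{\left(-141 + 16\right) \frac{1}{127 - \frac{217}{-311}}} = \frac{25}{\left(-125\right) \frac{1}{127 - - \frac{217}{311}}} = \frac{25}{\left(-125\right) \frac{1}{127 + \frac{217}{311}}} = \frac{25}{\left(-125\right) \frac{1}{\frac{39714}{311}}} = \frac{25}{\left(-125\right) \frac{311}{39714}} = \frac{25}{- \frac{38875}{39714}} = 25 \left(- \frac{39714}{38875}\right) = - \frac{39714}{1555}$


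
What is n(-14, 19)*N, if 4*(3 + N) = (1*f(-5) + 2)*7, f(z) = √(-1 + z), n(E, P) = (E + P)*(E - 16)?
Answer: -75 - 525*I*√6/2 ≈ -75.0 - 642.99*I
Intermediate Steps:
n(E, P) = (-16 + E)*(E + P) (n(E, P) = (E + P)*(-16 + E) = (-16 + E)*(E + P))
N = ½ + 7*I*√6/4 (N = -3 + ((1*√(-1 - 5) + 2)*7)/4 = -3 + ((1*√(-6) + 2)*7)/4 = -3 + ((1*(I*√6) + 2)*7)/4 = -3 + ((I*√6 + 2)*7)/4 = -3 + ((2 + I*√6)*7)/4 = -3 + (14 + 7*I*√6)/4 = -3 + (7/2 + 7*I*√6/4) = ½ + 7*I*√6/4 ≈ 0.5 + 4.2866*I)
n(-14, 19)*N = ((-14)² - 16*(-14) - 16*19 - 14*19)*(½ + 7*I*√6/4) = (196 + 224 - 304 - 266)*(½ + 7*I*√6/4) = -150*(½ + 7*I*√6/4) = -75 - 525*I*√6/2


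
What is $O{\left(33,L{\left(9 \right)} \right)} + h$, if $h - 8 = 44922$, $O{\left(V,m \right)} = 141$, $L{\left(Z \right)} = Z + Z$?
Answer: $45071$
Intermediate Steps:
$L{\left(Z \right)} = 2 Z$
$h = 44930$ ($h = 8 + 44922 = 44930$)
$O{\left(33,L{\left(9 \right)} \right)} + h = 141 + 44930 = 45071$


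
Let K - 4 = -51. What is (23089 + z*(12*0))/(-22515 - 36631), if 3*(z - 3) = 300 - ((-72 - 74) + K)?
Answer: -23089/59146 ≈ -0.39037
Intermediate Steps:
K = -47 (K = 4 - 51 = -47)
z = 502/3 (z = 3 + (300 - ((-72 - 74) - 47))/3 = 3 + (300 - (-146 - 47))/3 = 3 + (300 - 1*(-193))/3 = 3 + (300 + 193)/3 = 3 + (⅓)*493 = 3 + 493/3 = 502/3 ≈ 167.33)
(23089 + z*(12*0))/(-22515 - 36631) = (23089 + 502*(12*0)/3)/(-22515 - 36631) = (23089 + (502/3)*0)/(-59146) = (23089 + 0)*(-1/59146) = 23089*(-1/59146) = -23089/59146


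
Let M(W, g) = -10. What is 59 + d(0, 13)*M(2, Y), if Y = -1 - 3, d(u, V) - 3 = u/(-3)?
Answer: 29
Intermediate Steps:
d(u, V) = 3 - u/3 (d(u, V) = 3 + u/(-3) = 3 + u*(-1/3) = 3 - u/3)
Y = -4
59 + d(0, 13)*M(2, Y) = 59 + (3 - 1/3*0)*(-10) = 59 + (3 + 0)*(-10) = 59 + 3*(-10) = 59 - 30 = 29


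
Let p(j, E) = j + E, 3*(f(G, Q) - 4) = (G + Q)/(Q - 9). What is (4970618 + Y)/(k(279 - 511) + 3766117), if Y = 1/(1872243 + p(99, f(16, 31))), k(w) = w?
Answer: 122848707557552/93073759653291 ≈ 1.3199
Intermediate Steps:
f(G, Q) = 4 + (G + Q)/(3*(-9 + Q)) (f(G, Q) = 4 + ((G + Q)/(Q - 9))/3 = 4 + ((G + Q)/(-9 + Q))/3 = 4 + (G + Q)/(3*(-9 + Q)))
p(j, E) = E + j
Y = 66/123574883 (Y = 1/(1872243 + ((-108 + 16 + 13*31)/(3*(-9 + 31)) + 99)) = 1/(1872243 + ((1/3)*(-108 + 16 + 403)/22 + 99)) = 1/(1872243 + ((1/3)*(1/22)*311 + 99)) = 1/(1872243 + (311/66 + 99)) = 1/(1872243 + 6845/66) = 1/(123574883/66) = 66/123574883 ≈ 5.3409e-7)
(4970618 + Y)/(k(279 - 511) + 3766117) = (4970618 + 66/123574883)/((279 - 511) + 3766117) = 614243537787760/(123574883*(-232 + 3766117)) = (614243537787760/123574883)/3765885 = (614243537787760/123574883)*(1/3765885) = 122848707557552/93073759653291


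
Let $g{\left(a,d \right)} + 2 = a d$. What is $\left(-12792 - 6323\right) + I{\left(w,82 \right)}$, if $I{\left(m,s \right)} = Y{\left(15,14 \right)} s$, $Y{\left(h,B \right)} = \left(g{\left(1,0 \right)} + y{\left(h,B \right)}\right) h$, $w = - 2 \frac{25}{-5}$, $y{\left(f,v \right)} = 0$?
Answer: $-21575$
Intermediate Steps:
$g{\left(a,d \right)} = -2 + a d$
$w = 10$ ($w = - 2 \cdot 25 \left(- \frac{1}{5}\right) = \left(-2\right) \left(-5\right) = 10$)
$Y{\left(h,B \right)} = - 2 h$ ($Y{\left(h,B \right)} = \left(\left(-2 + 1 \cdot 0\right) + 0\right) h = \left(\left(-2 + 0\right) + 0\right) h = \left(-2 + 0\right) h = - 2 h$)
$I{\left(m,s \right)} = - 30 s$ ($I{\left(m,s \right)} = \left(-2\right) 15 s = - 30 s$)
$\left(-12792 - 6323\right) + I{\left(w,82 \right)} = \left(-12792 - 6323\right) - 2460 = -19115 - 2460 = -21575$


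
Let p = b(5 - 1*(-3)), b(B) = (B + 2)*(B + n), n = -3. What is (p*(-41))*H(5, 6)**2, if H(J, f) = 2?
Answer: -8200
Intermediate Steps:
b(B) = (-3 + B)*(2 + B) (b(B) = (B + 2)*(B - 3) = (2 + B)*(-3 + B) = (-3 + B)*(2 + B))
p = 50 (p = -6 + (5 - 1*(-3))**2 - (5 - 1*(-3)) = -6 + (5 + 3)**2 - (5 + 3) = -6 + 8**2 - 1*8 = -6 + 64 - 8 = 50)
(p*(-41))*H(5, 6)**2 = (50*(-41))*2**2 = -2050*4 = -8200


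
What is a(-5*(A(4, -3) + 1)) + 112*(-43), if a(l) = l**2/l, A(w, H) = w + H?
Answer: -4826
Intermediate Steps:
A(w, H) = H + w
a(l) = l
a(-5*(A(4, -3) + 1)) + 112*(-43) = -5*((-3 + 4) + 1) + 112*(-43) = -5*(1 + 1) - 4816 = -5*2 - 4816 = -10 - 4816 = -4826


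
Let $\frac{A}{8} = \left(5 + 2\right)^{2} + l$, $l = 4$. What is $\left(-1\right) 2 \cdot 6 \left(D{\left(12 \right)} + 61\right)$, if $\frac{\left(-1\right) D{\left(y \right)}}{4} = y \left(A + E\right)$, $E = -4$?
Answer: $241188$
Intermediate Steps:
$A = 424$ ($A = 8 \left(\left(5 + 2\right)^{2} + 4\right) = 8 \left(7^{2} + 4\right) = 8 \left(49 + 4\right) = 8 \cdot 53 = 424$)
$D{\left(y \right)} = - 1680 y$ ($D{\left(y \right)} = - 4 y \left(424 - 4\right) = - 4 y 420 = - 4 \cdot 420 y = - 1680 y$)
$\left(-1\right) 2 \cdot 6 \left(D{\left(12 \right)} + 61\right) = \left(-1\right) 2 \cdot 6 \left(\left(-1680\right) 12 + 61\right) = \left(-2\right) 6 \left(-20160 + 61\right) = \left(-12\right) \left(-20099\right) = 241188$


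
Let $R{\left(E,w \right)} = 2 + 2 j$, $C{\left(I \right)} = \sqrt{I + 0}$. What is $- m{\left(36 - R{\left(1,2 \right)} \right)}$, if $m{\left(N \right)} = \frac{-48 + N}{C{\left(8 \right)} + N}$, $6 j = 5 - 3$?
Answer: $\frac{550}{1241} - \frac{33 \sqrt{2}}{1241} \approx 0.40558$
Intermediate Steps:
$j = \frac{1}{3}$ ($j = \frac{5 - 3}{6} = \frac{1}{6} \cdot 2 = \frac{1}{3} \approx 0.33333$)
$C{\left(I \right)} = \sqrt{I}$
$R{\left(E,w \right)} = \frac{8}{3}$ ($R{\left(E,w \right)} = 2 + 2 \cdot \frac{1}{3} = 2 + \frac{2}{3} = \frac{8}{3}$)
$m{\left(N \right)} = \frac{-48 + N}{N + 2 \sqrt{2}}$ ($m{\left(N \right)} = \frac{-48 + N}{\sqrt{8} + N} = \frac{-48 + N}{2 \sqrt{2} + N} = \frac{-48 + N}{N + 2 \sqrt{2}}$)
$- m{\left(36 - R{\left(1,2 \right)} \right)} = - \frac{-48 + \left(36 - \frac{8}{3}\right)}{\left(36 - \frac{8}{3}\right) + 2 \sqrt{2}} = - \frac{-48 + \frac{100}{3}}{\frac{100}{3} + 2 \sqrt{2}} = - \frac{-44}{\left(\frac{100}{3} + 2 \sqrt{2}\right) 3} = - \frac{-44}{3 \left(\frac{100}{3} + 2 \sqrt{2}\right)} = \frac{44}{3 \left(\frac{100}{3} + 2 \sqrt{2}\right)}$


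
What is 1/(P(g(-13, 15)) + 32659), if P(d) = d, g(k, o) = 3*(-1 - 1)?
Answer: 1/32653 ≈ 3.0625e-5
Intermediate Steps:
g(k, o) = -6 (g(k, o) = 3*(-2) = -6)
1/(P(g(-13, 15)) + 32659) = 1/(-6 + 32659) = 1/32653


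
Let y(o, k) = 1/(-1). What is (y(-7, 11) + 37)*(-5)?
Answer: -180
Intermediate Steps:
y(o, k) = -1
(y(-7, 11) + 37)*(-5) = (-1 + 37)*(-5) = 36*(-5) = -180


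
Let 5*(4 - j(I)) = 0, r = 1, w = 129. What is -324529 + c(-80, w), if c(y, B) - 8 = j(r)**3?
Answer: -324457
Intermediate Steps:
j(I) = 4 (j(I) = 4 - 1/5*0 = 4 + 0 = 4)
c(y, B) = 72 (c(y, B) = 8 + 4**3 = 8 + 64 = 72)
-324529 + c(-80, w) = -324529 + 72 = -324457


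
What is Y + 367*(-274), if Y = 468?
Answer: -100090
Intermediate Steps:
Y + 367*(-274) = 468 + 367*(-274) = 468 - 100558 = -100090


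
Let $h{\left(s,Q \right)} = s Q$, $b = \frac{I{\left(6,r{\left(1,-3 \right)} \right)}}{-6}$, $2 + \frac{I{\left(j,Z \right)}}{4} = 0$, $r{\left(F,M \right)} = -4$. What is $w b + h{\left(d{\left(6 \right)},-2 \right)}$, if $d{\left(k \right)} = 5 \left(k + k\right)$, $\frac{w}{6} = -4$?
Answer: $-152$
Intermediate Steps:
$w = -24$ ($w = 6 \left(-4\right) = -24$)
$I{\left(j,Z \right)} = -8$ ($I{\left(j,Z \right)} = -8 + 4 \cdot 0 = -8 + 0 = -8$)
$d{\left(k \right)} = 10 k$ ($d{\left(k \right)} = 5 \cdot 2 k = 10 k$)
$b = \frac{4}{3}$ ($b = - \frac{8}{-6} = \left(-8\right) \left(- \frac{1}{6}\right) = \frac{4}{3} \approx 1.3333$)
$h{\left(s,Q \right)} = Q s$
$w b + h{\left(d{\left(6 \right)},-2 \right)} = \left(-24\right) \frac{4}{3} - 2 \cdot 10 \cdot 6 = -32 - 120 = -152$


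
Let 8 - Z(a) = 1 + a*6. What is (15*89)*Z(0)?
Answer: 9345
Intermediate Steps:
Z(a) = 7 - 6*a (Z(a) = 8 - (1 + a*6) = 8 - (1 + 6*a) = 8 + (-1 - 6*a) = 7 - 6*a)
(15*89)*Z(0) = (15*89)*(7 - 6*0) = 1335*(7 + 0) = 1335*7 = 9345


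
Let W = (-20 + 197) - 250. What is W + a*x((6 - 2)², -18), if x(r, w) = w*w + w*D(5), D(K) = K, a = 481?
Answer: 112481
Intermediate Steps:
x(r, w) = w² + 5*w (x(r, w) = w*w + w*5 = w² + 5*w)
W = -73 (W = 177 - 250 = -73)
W + a*x((6 - 2)², -18) = -73 + 481*(-18*(5 - 18)) = -73 + 481*(-18*(-13)) = -73 + 481*234 = -73 + 112554 = 112481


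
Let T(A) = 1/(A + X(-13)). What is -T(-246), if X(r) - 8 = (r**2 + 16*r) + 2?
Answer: 1/275 ≈ 0.0036364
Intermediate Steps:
X(r) = 10 + r**2 + 16*r (X(r) = 8 + ((r**2 + 16*r) + 2) = 8 + (2 + r**2 + 16*r) = 10 + r**2 + 16*r)
T(A) = 1/(-29 + A) (T(A) = 1/(A + (10 + (-13)**2 + 16*(-13))) = 1/(A + (10 + 169 - 208)) = 1/(A - 29) = 1/(-29 + A))
-T(-246) = -1/(-29 - 246) = -1/(-275) = -1*(-1/275) = 1/275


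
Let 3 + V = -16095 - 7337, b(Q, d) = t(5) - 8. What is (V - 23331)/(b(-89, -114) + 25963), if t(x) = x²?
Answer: -23383/12990 ≈ -1.8001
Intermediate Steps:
b(Q, d) = 17 (b(Q, d) = 5² - 8 = 25 - 8 = 17)
V = -23435 (V = -3 + (-16095 - 7337) = -3 - 23432 = -23435)
(V - 23331)/(b(-89, -114) + 25963) = (-23435 - 23331)/(17 + 25963) = -46766/25980 = -46766*1/25980 = -23383/12990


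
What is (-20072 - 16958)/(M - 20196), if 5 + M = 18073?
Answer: 2645/152 ≈ 17.401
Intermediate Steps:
M = 18068 (M = -5 + 18073 = 18068)
(-20072 - 16958)/(M - 20196) = (-20072 - 16958)/(18068 - 20196) = -37030/(-2128) = -37030*(-1/2128) = 2645/152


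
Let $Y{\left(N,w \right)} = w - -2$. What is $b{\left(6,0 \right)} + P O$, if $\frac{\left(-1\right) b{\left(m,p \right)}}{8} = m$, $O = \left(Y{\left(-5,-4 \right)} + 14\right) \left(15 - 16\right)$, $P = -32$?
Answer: $336$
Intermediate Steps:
$Y{\left(N,w \right)} = 2 + w$ ($Y{\left(N,w \right)} = w + 2 = 2 + w$)
$O = -12$ ($O = \left(\left(2 - 4\right) + 14\right) \left(15 - 16\right) = \left(-2 + 14\right) \left(-1\right) = 12 \left(-1\right) = -12$)
$b{\left(m,p \right)} = - 8 m$
$b{\left(6,0 \right)} + P O = \left(-8\right) 6 - -384 = -48 + 384 = 336$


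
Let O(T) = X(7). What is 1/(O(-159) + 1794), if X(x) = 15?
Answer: 1/1809 ≈ 0.00055279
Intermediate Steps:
O(T) = 15
1/(O(-159) + 1794) = 1/(15 + 1794) = 1/1809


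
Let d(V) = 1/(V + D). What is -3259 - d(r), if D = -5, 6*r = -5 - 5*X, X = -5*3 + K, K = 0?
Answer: -65183/20 ≈ -3259.1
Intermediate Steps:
X = -15 (X = -5*3 + 0 = -15 + 0 = -15)
r = 35/3 (r = (-5 - 5*(-15))/6 = (-5 + 75)/6 = (⅙)*70 = 35/3 ≈ 11.667)
d(V) = 1/(-5 + V) (d(V) = 1/(V - 5) = 1/(-5 + V))
-3259 - d(r) = -3259 - 1/(-5 + 35/3) = -3259 - 1/20/3 = -3259 - 1*3/20 = -3259 - 3/20 = -65183/20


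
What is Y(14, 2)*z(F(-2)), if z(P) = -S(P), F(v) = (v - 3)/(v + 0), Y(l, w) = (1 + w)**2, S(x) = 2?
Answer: -18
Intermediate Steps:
F(v) = (-3 + v)/v
z(P) = -2 (z(P) = -1*2 = -2)
Y(14, 2)*z(F(-2)) = (1 + 2)**2*(-2) = 3**2*(-2) = 9*(-2) = -18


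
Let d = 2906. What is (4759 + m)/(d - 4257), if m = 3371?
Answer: -8130/1351 ≈ -6.0178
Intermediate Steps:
(4759 + m)/(d - 4257) = (4759 + 3371)/(2906 - 4257) = 8130/(-1351) = 8130*(-1/1351) = -8130/1351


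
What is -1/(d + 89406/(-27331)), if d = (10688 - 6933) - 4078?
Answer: 27331/8917319 ≈ 0.0030649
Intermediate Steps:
d = -323 (d = 3755 - 4078 = -323)
-1/(d + 89406/(-27331)) = -1/(-323 + 89406/(-27331)) = -1/(-323 + 89406*(-1/27331)) = -1/(-323 - 89406/27331) = -1/(-8917319/27331) = -1*(-27331/8917319) = 27331/8917319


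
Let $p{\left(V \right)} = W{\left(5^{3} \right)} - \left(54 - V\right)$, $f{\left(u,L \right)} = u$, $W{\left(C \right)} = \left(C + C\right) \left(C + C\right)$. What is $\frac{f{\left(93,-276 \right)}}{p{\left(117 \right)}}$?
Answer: $\frac{93}{62563} \approx 0.0014865$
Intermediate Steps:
$W{\left(C \right)} = 4 C^{2}$ ($W{\left(C \right)} = 2 C 2 C = 4 C^{2}$)
$p{\left(V \right)} = 62446 + V$ ($p{\left(V \right)} = 4 \left(5^{3}\right)^{2} - \left(54 - V\right) = 4 \cdot 125^{2} + \left(-54 + V\right) = 4 \cdot 15625 + \left(-54 + V\right) = 62500 + \left(-54 + V\right) = 62446 + V$)
$\frac{f{\left(93,-276 \right)}}{p{\left(117 \right)}} = \frac{93}{62446 + 117} = \frac{93}{62563}$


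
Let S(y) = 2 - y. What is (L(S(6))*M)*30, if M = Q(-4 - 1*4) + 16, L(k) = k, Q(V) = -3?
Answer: -1560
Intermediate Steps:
M = 13 (M = -3 + 16 = 13)
(L(S(6))*M)*30 = ((2 - 1*6)*13)*30 = ((2 - 6)*13)*30 = -4*13*30 = -52*30 = -1560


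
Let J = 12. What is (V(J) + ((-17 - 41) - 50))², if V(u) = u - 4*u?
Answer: 20736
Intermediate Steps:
V(u) = -3*u
(V(J) + ((-17 - 41) - 50))² = (-3*12 + ((-17 - 41) - 50))² = (-36 + (-58 - 50))² = (-36 - 108)² = (-144)² = 20736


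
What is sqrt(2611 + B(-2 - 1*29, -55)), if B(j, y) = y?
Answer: 6*sqrt(71) ≈ 50.557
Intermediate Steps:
sqrt(2611 + B(-2 - 1*29, -55)) = sqrt(2611 - 55) = sqrt(2556) = 6*sqrt(71)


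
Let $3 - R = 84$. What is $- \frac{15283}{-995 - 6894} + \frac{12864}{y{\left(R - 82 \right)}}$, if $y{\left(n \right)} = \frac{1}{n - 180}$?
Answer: $- \frac{34809029645}{7889} \approx -4.4124 \cdot 10^{6}$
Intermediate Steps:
$R = -81$ ($R = 3 - 84 = -81$)
$y{\left(n \right)} = \frac{1}{-180 + n}$
$- \frac{15283}{-995 - 6894} + \frac{12864}{y{\left(R - 82 \right)}} = - \frac{15283}{-995 - 6894} + \frac{12864}{\frac{1}{-180 - 163}} = - \frac{15283}{-7889} + \frac{12864}{\frac{1}{-180 - 163}} = \left(-15283\right) \left(- \frac{1}{7889}\right) + \frac{12864}{\frac{1}{-343}} = \frac{15283}{7889} + \frac{12864}{- \frac{1}{343}} = \frac{15283}{7889} + 12864 \left(-343\right) = \frac{15283}{7889} - 4412352 = - \frac{34809029645}{7889}$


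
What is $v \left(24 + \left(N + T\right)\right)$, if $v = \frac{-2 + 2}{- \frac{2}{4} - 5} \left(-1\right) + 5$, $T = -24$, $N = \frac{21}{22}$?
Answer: $\frac{105}{22} \approx 4.7727$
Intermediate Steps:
$N = \frac{21}{22}$ ($N = 21 \cdot \frac{1}{22} = \frac{21}{22} \approx 0.95455$)
$v = 5$ ($v = \frac{0}{\left(-2\right) \frac{1}{4} - 5} \left(-1\right) + 5 = \frac{0}{- \frac{1}{2} - 5} \left(-1\right) + 5 = \frac{0}{- \frac{11}{2}} \left(-1\right) + 5 = 0 \left(- \frac{2}{11}\right) \left(-1\right) + 5 = 0 \left(-1\right) + 5 = 0 + 5 = 5$)
$v \left(24 + \left(N + T\right)\right) = 5 \left(24 + \left(\frac{21}{22} - 24\right)\right) = 5 \left(24 - \frac{507}{22}\right) = 5 \cdot \frac{21}{22} = \frac{105}{22}$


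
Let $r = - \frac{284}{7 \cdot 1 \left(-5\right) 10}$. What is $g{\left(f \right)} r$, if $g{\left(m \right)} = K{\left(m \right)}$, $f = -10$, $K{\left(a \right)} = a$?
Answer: $- \frac{284}{35} \approx -8.1143$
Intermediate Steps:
$g{\left(m \right)} = m$
$r = \frac{142}{175}$ ($r = - \frac{284}{7 \left(-5\right) 10} = - \frac{284}{\left(-35\right) 10} = - \frac{284}{-350} = \left(-284\right) \left(- \frac{1}{350}\right) = \frac{142}{175} \approx 0.81143$)
$g{\left(f \right)} r = \left(-10\right) \frac{142}{175} = - \frac{284}{35}$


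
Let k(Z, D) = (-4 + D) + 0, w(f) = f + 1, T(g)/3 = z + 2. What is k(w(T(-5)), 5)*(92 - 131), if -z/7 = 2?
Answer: -39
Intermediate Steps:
z = -14 (z = -7*2 = -14)
T(g) = -36 (T(g) = 3*(-14 + 2) = 3*(-12) = -36)
w(f) = 1 + f
k(Z, D) = -4 + D
k(w(T(-5)), 5)*(92 - 131) = (-4 + 5)*(92 - 131) = 1*(-39) = -39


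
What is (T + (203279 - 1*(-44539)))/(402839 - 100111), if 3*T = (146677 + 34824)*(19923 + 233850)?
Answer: 15353598909/302728 ≈ 50718.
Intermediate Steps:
T = 15353351091 (T = ((146677 + 34824)*(19923 + 233850))/3 = (181501*253773)/3 = (⅓)*46060053273 = 15353351091)
(T + (203279 - 1*(-44539)))/(402839 - 100111) = (15353351091 + (203279 - 1*(-44539)))/(402839 - 100111) = (15353351091 + (203279 + 44539))/302728 = (15353351091 + 247818)*(1/302728) = 15353598909*(1/302728) = 15353598909/302728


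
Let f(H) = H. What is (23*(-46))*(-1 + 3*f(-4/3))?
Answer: 5290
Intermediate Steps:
(23*(-46))*(-1 + 3*f(-4/3)) = (23*(-46))*(-1 + 3*(-4/3)) = -1058*(-1 + 3*(-4*⅓)) = -1058*(-1 + 3*(-4/3)) = -1058*(-1 - 4) = -1058*(-5) = 5290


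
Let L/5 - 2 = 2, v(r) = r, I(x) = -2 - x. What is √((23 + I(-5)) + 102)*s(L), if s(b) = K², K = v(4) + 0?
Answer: 128*√2 ≈ 181.02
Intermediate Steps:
K = 4 (K = 4 + 0 = 4)
L = 20 (L = 10 + 5*2 = 10 + 10 = 20)
s(b) = 16 (s(b) = 4² = 16)
√((23 + I(-5)) + 102)*s(L) = √((23 + (-2 - 1*(-5))) + 102)*16 = √((23 + (-2 + 5)) + 102)*16 = √((23 + 3) + 102)*16 = √(26 + 102)*16 = √128*16 = (8*√2)*16 = 128*√2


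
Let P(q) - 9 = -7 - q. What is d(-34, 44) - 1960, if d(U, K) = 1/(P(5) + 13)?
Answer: -19599/10 ≈ -1959.9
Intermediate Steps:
P(q) = 2 - q (P(q) = 9 + (-7 - q) = 2 - q)
d(U, K) = ⅒ (d(U, K) = 1/((2 - 1*5) + 13) = 1/((2 - 5) + 13) = 1/(-3 + 13) = 1/10 = ⅒)
d(-34, 44) - 1960 = ⅒ - 1960 = -19599/10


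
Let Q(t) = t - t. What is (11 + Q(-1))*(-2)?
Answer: -22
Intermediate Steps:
Q(t) = 0
(11 + Q(-1))*(-2) = (11 + 0)*(-2) = 11*(-2) = -22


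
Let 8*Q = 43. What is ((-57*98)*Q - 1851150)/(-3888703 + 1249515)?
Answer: 7524699/10556752 ≈ 0.71279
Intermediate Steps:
Q = 43/8 (Q = (⅛)*43 = 43/8 ≈ 5.3750)
((-57*98)*Q - 1851150)/(-3888703 + 1249515) = (-57*98*(43/8) - 1851150)/(-3888703 + 1249515) = (-5586*43/8 - 1851150)/(-2639188) = (-120099/4 - 1851150)*(-1/2639188) = -7524699/4*(-1/2639188) = 7524699/10556752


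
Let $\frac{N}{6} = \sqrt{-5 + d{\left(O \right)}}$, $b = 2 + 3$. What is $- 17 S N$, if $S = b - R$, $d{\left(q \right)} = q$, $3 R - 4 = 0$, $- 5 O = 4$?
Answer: $- \frac{374 i \sqrt{145}}{5} \approx - 900.71 i$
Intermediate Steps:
$O = - \frac{4}{5}$ ($O = \left(- \frac{1}{5}\right) 4 = - \frac{4}{5} \approx -0.8$)
$R = \frac{4}{3}$ ($R = \frac{4}{3} + \frac{1}{3} \cdot 0 = \frac{4}{3} + 0 = \frac{4}{3} \approx 1.3333$)
$b = 5$
$N = \frac{6 i \sqrt{145}}{5}$ ($N = 6 \sqrt{-5 - \frac{4}{5}} = 6 \sqrt{- \frac{29}{5}} = 6 \frac{i \sqrt{145}}{5} = \frac{6 i \sqrt{145}}{5} \approx 14.45 i$)
$S = \frac{11}{3}$ ($S = 5 - \frac{4}{3} = \frac{11}{3} \approx 3.6667$)
$- 17 S N = \left(-17\right) \frac{11}{3} \frac{6 i \sqrt{145}}{5} = - \frac{187 \frac{6 i \sqrt{145}}{5}}{3} = - \frac{374 i \sqrt{145}}{5}$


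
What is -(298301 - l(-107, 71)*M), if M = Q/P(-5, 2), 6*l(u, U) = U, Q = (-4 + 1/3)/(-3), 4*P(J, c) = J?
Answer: -40272197/135 ≈ -2.9831e+5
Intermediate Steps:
P(J, c) = J/4
Q = 11/9 (Q = (-4 + (⅓)*1)*(-⅓) = (-4 + ⅓)*(-⅓) = -11/3*(-⅓) = 11/9 ≈ 1.2222)
l(u, U) = U/6
M = -44/45 (M = 11/(9*(((¼)*(-5)))) = 11/(9*(-5/4)) = (11/9)*(-⅘) = -44/45 ≈ -0.97778)
-(298301 - l(-107, 71)*M) = -(298301 - (⅙)*71*(-44)/45) = -(298301 - 71*(-44)/(6*45)) = -(298301 - 1*(-1562/135)) = -(298301 + 1562/135) = -1*40272197/135 = -40272197/135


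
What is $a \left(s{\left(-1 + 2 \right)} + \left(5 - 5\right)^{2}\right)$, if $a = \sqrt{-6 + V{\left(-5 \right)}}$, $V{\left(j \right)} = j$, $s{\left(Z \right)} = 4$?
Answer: $4 i \sqrt{11} \approx 13.266 i$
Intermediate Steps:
$a = i \sqrt{11}$ ($a = \sqrt{-6 - 5} = \sqrt{-11} = i \sqrt{11} \approx 3.3166 i$)
$a \left(s{\left(-1 + 2 \right)} + \left(5 - 5\right)^{2}\right) = i \sqrt{11} \left(4 + \left(5 - 5\right)^{2}\right) = i \sqrt{11} \left(4 + 0^{2}\right) = i \sqrt{11} \left(4 + 0\right) = i \sqrt{11} \cdot 4 = 4 i \sqrt{11}$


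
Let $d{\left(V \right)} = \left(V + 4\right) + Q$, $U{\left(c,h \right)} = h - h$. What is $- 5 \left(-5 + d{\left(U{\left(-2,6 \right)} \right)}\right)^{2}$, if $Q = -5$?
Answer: $-180$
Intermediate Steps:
$U{\left(c,h \right)} = 0$
$d{\left(V \right)} = -1 + V$ ($d{\left(V \right)} = \left(V + 4\right) - 5 = \left(4 + V\right) - 5 = -1 + V$)
$- 5 \left(-5 + d{\left(U{\left(-2,6 \right)} \right)}\right)^{2} = - 5 \left(-5 + \left(-1 + 0\right)\right)^{2} = - 5 \left(-5 - 1\right)^{2} = - 5 \left(-6\right)^{2} = \left(-5\right) 36 = -180$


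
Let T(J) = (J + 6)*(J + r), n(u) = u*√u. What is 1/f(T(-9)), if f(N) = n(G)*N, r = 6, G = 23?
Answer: √23/4761 ≈ 0.0010073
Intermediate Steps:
n(u) = u^(3/2)
T(J) = (6 + J)² (T(J) = (J + 6)*(J + 6) = (6 + J)*(6 + J) = (6 + J)²)
f(N) = 23*N*√23 (f(N) = 23^(3/2)*N = (23*√23)*N = 23*N*√23)
1/f(T(-9)) = 1/(23*(36 + (-9)² + 12*(-9))*√23) = 1/(23*(36 + 81 - 108)*√23) = 1/(23*9*√23) = 1/(207*√23) = √23/4761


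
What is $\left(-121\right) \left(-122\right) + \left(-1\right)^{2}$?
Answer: $14763$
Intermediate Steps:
$\left(-121\right) \left(-122\right) + \left(-1\right)^{2} = 14762 + 1 = 14763$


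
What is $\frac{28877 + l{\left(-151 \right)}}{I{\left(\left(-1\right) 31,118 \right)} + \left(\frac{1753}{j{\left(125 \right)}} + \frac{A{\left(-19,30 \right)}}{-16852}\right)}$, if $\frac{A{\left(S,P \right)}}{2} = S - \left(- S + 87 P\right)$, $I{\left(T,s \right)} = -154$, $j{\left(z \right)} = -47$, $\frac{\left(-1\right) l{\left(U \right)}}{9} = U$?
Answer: $- \frac{5987060596}{37816855} \approx -158.32$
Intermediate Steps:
$l{\left(U \right)} = - 9 U$
$A{\left(S,P \right)} = - 174 P + 4 S$ ($A{\left(S,P \right)} = 2 \left(S - \left(- S + 87 P\right)\right) = 2 \left(- 87 P + 2 S\right) = - 174 P + 4 S$)
$\frac{28877 + l{\left(-151 \right)}}{I{\left(\left(-1\right) 31,118 \right)} + \left(\frac{1753}{j{\left(125 \right)}} + \frac{A{\left(-19,30 \right)}}{-16852}\right)} = \frac{28877 - -1359}{-154 + \left(\frac{1753}{-47} + \frac{\left(-174\right) 30 + 4 \left(-19\right)}{-16852}\right)} = \frac{28877 + 1359}{-154 + \left(1753 \left(- \frac{1}{47}\right) + \left(-5220 - 76\right) \left(- \frac{1}{16852}\right)\right)} = \frac{30236}{-154 - \frac{7323161}{198011}} = \frac{30236}{- \frac{37816855}{198011}} = 30236 \left(- \frac{198011}{37816855}\right) = - \frac{5987060596}{37816855}$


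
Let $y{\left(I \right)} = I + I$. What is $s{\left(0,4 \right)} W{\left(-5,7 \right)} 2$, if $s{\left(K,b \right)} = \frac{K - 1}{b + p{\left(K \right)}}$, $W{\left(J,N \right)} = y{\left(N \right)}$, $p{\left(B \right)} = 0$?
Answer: $-7$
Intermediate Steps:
$y{\left(I \right)} = 2 I$
$W{\left(J,N \right)} = 2 N$
$s{\left(K,b \right)} = \frac{-1 + K}{b}$ ($s{\left(K,b \right)} = \frac{K - 1}{b + 0} = \frac{-1 + K}{b}$)
$s{\left(0,4 \right)} W{\left(-5,7 \right)} 2 = \frac{-1 + 0}{4} \cdot 2 \cdot 7 \cdot 2 = \frac{1}{4} \left(-1\right) 14 \cdot 2 = \left(- \frac{1}{4}\right) 14 \cdot 2 = \left(- \frac{7}{2}\right) 2 = -7$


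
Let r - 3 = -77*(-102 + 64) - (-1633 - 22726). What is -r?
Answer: -27288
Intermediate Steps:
r = 27288 (r = 3 + (-77*(-102 + 64) - (-1633 - 22726)) = 3 + (-77*(-38) - 1*(-24359)) = 3 + (2926 + 24359) = 3 + 27285 = 27288)
-r = -1*27288 = -27288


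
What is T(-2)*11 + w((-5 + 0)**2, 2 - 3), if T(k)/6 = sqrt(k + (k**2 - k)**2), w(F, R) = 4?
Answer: 4 + 66*sqrt(34) ≈ 388.84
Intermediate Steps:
T(k) = 6*sqrt(k + (k**2 - k)**2)
T(-2)*11 + w((-5 + 0)**2, 2 - 3) = (6*sqrt(-2*(1 - 2*(-1 - 2)**2)))*11 + 4 = (6*sqrt(-2*(1 - 2*(-3)**2)))*11 + 4 = (6*sqrt(-2*(1 - 2*9)))*11 + 4 = (6*sqrt(-2*(1 - 18)))*11 + 4 = (6*sqrt(-2*(-17)))*11 + 4 = (6*sqrt(34))*11 + 4 = 66*sqrt(34) + 4 = 4 + 66*sqrt(34)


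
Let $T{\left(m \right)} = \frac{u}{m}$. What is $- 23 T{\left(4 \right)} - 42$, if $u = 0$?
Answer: $-42$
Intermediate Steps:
$T{\left(m \right)} = 0$ ($T{\left(m \right)} = \frac{0}{m} = 0$)
$- 23 T{\left(4 \right)} - 42 = \left(-23\right) 0 - 42 = 0 - 42 = -42$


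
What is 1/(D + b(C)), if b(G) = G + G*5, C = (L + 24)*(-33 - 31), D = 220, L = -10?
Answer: -1/5156 ≈ -0.00019395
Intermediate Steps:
C = -896 (C = (-10 + 24)*(-33 - 31) = 14*(-64) = -896)
b(G) = 6*G (b(G) = G + 5*G = 6*G)
1/(D + b(C)) = 1/(220 + 6*(-896)) = 1/(220 - 5376) = 1/(-5156) = -1/5156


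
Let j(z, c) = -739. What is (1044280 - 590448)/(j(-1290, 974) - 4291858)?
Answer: -453832/4292597 ≈ -0.10572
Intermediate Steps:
(1044280 - 590448)/(j(-1290, 974) - 4291858) = (1044280 - 590448)/(-739 - 4291858) = 453832/(-4292597) = 453832*(-1/4292597) = -453832/4292597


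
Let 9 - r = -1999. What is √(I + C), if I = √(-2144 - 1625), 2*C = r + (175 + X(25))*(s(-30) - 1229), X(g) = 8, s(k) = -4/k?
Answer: √(-11143730 + 100*I*√3769)/10 ≈ 0.091953 + 333.82*I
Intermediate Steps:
r = 2008 (r = 9 - 1*(-1999) = 9 + 1999 = 2008)
C = -1114373/10 (C = (2008 + (175 + 8)*(-4/(-30) - 1229))/2 = (2008 + 183*(-4*(-1/30) - 1229))/2 = (2008 + 183*(2/15 - 1229))/2 = (2008 + 183*(-18433/15))/2 = (2008 - 1124413/5)/2 = (½)*(-1114373/5) = -1114373/10 ≈ -1.1144e+5)
I = I*√3769 (I = √(-3769) = I*√3769 ≈ 61.392*I)
√(I + C) = √(I*√3769 - 1114373/10) = √(-1114373/10 + I*√3769)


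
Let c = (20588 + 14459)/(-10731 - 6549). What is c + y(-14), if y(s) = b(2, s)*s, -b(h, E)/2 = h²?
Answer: 1900313/17280 ≈ 109.97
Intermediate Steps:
b(h, E) = -2*h²
c = -35047/17280 (c = 35047/(-17280) = 35047*(-1/17280) = -35047/17280 ≈ -2.0282)
y(s) = -8*s (y(s) = (-2*2²)*s = (-2*4)*s = -8*s)
c + y(-14) = -35047/17280 - 8*(-14) = -35047/17280 + 112 = 1900313/17280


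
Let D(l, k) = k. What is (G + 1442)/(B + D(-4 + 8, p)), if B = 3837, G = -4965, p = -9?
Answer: -3523/3828 ≈ -0.92032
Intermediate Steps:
(G + 1442)/(B + D(-4 + 8, p)) = (-4965 + 1442)/(3837 - 9) = -3523/3828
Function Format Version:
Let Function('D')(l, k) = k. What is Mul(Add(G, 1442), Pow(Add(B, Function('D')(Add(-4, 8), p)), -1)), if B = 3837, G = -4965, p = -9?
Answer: Rational(-3523, 3828) ≈ -0.92032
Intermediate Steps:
Mul(Add(G, 1442), Pow(Add(B, Function('D')(Add(-4, 8), p)), -1)) = Mul(Add(-4965, 1442), Pow(Add(3837, -9), -1)) = Mul(-3523, Pow(3828, -1)) = Mul(-3523, Rational(1, 3828)) = Rational(-3523, 3828)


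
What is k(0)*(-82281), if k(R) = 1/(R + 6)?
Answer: -27427/2 ≈ -13714.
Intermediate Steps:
k(R) = 1/(6 + R)
k(0)*(-82281) = -82281/(6 + 0) = -82281/6 = (1/6)*(-82281) = -27427/2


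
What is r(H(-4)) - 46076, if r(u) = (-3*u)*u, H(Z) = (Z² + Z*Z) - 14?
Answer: -47048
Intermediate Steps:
H(Z) = -14 + 2*Z² (H(Z) = (Z² + Z²) - 14 = 2*Z² - 14 = -14 + 2*Z²)
r(u) = -3*u²
r(H(-4)) - 46076 = -3*(-14 + 2*(-4)²)² - 46076 = -3*(-14 + 2*16)² - 46076 = -3*(-14 + 32)² - 46076 = -3*18² - 46076 = -3*324 - 46076 = -972 - 46076 = -47048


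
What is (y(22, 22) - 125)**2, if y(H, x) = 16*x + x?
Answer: 62001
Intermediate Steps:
y(H, x) = 17*x
(y(22, 22) - 125)**2 = (17*22 - 125)**2 = (374 - 125)**2 = 249**2 = 62001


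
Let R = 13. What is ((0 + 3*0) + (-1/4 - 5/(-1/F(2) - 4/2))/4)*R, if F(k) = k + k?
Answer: 923/144 ≈ 6.4097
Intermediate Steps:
F(k) = 2*k
((0 + 3*0) + (-1/4 - 5/(-1/F(2) - 4/2))/4)*R = ((0 + 3*0) + (-1/4 - 5/(-1/(2*2) - 4/2))/4)*13 = ((0 + 0) + (-1*¼ - 5/(-1/4 - 4*½))*(¼))*13 = (0 + (-¼ - 5/(-1*¼ - 2))*(¼))*13 = (0 + (-¼ - 5/(-¼ - 2))*(¼))*13 = (0 + (-¼ - 5/(-9/4))*(¼))*13 = (0 + (-¼ - 5*(-4/9))*(¼))*13 = (0 + (-¼ + 20/9)*(¼))*13 = (0 + (71/36)*(¼))*13 = (0 + 71/144)*13 = (71/144)*13 = 923/144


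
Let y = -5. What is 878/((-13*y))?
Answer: 878/65 ≈ 13.508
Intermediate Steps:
878/((-13*y)) = 878/((-13*(-5))) = 878/65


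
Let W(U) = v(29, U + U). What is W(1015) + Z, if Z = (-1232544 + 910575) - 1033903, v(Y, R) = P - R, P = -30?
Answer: -1357932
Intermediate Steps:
v(Y, R) = -30 - R
W(U) = -30 - 2*U (W(U) = -30 - (U + U) = -30 - 2*U)
Z = -1355872 (Z = -321969 - 1033903 = -1355872)
W(1015) + Z = (-30 - 2*1015) - 1355872 = (-30 - 2030) - 1355872 = -2060 - 1355872 = -1357932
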